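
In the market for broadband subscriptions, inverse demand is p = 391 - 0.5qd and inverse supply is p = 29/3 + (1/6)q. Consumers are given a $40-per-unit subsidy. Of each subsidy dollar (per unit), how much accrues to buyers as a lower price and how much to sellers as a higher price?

Pre-subsidy: 391 - 0.5q = 29/3 + (1/6)q gives q* = 572 and p* = 105.
With the rebate, buyers effectively pay pb = ps − 40, where ps is the price sellers receive.
On the curves, pb = 391 - 0.5q and ps = 29/3 + (1/6)q; the wedge ps − pb = 40 gives 29/3 + (1/6)q − (391 - 0.5q) = 40, so q' = 632.
Then pb = 391 − 0.5·632 = 75 and ps = 29/3 + (1/6)·632 = 115.
Buyers' price falls by p* − pb = 105 − 75 = 30; sellers' price rises by ps − p* = 115 − 105 = 10.

Buyers gain $30 per unit; sellers gain $10 per unit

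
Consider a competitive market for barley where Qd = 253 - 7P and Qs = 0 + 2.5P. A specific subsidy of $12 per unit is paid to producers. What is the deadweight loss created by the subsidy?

Deadweight loss = 2520/19

Pre-subsidy: 253 - 7P = 0 + 2.5P gives P* = 506/19, Q* = 1265/19.
With the subsidy, sellers receive Ps = Pb + 12 for each unit, where Pb is the price buyers pay.
Supply in terms of Pb becomes Qs = 0 + 2.5(Pb + 12) = 30 + 2.5Pb. Setting this equal to demand: 253 - 7Pb = 30 + 2.5Pb, so Pb = 446/19.
Sellers receive Ps = 446/19 + 12 = 674/19; Q' = 253 − 7·(446/19) = 1685/19.
The subsidy expands output by 1685/19 − 1265/19 = 420/19 past the efficient level; on those units the gap between marginal cost and willingness to pay runs from 0 up to 12.
DWL = ½ × 12 × 420/19 = 2520/19.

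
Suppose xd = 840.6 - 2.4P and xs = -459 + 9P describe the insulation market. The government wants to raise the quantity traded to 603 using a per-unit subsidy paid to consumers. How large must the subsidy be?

Required subsidy s = 19 per unit

At x = 603, invert demand for the buyer price: Pb = (840.6 − 603)/2.4 = 99; invert supply for the seller price: Ps = (603 − (-459))/9 = 118.
The subsidy must fill the gap: s = Ps − Pb = 118 − 99 = 19.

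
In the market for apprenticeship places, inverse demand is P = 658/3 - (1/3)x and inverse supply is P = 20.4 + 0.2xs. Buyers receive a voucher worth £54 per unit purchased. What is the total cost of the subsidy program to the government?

Government cost = £25609.5

Pre-subsidy: 658/3 - (1/3)x = 20.4 + 0.2x gives x* = 373 and P* = 95.
With the rebate, buyers effectively pay Pb = Ps − 54, where Ps is the price sellers receive.
On the curves, Pb = 658/3 - (1/3)x and Ps = 20.4 + 0.2x; the wedge Ps − Pb = 54 gives 20.4 + 0.2x − (658/3 - (1/3)x) = 54, so x' = 474.25.
Then Pb = 658/3 − (1/3)·474.25 = 61.25 and Ps = 20.4 + 0.2·474.25 = 115.25.
Government outlay = subsidy × quantity = 54 × 474.25 = 25609.5.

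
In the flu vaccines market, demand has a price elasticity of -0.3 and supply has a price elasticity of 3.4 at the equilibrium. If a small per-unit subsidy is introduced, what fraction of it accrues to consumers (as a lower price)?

For a small subsidy around the equilibrium, the benefit split depends on the relative slopes, which at a point are proportional to the elasticities.
Buyer share = εs/(εs + |εd|) = 3.4/(3.4 + 0.3) = 34/37; seller share = |εd|/(εs + |εd|) = 3/37.

Consumer share = 34/37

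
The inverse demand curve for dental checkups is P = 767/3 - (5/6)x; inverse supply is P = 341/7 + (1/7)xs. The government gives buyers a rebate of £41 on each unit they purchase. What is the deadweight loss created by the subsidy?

Pre-subsidy: 767/3 - (5/6)x = 341/7 + (1/7)x gives x* = 212 and P* = 79.
With the rebate, buyers effectively pay Pb = Ps − 41, where Ps is the price sellers receive.
On the curves, Pb = 767/3 - (5/6)x and Ps = 341/7 + (1/7)x; the wedge Ps − Pb = 41 gives 341/7 + (1/7)x − (767/3 - (5/6)x) = 41, so x' = 254.
Then Pb = 767/3 − (5/6)·254 = 44 and Ps = 341/7 + (1/7)·254 = 85.
The subsidy expands output by 254 − 212 = 42 past the efficient level; on those units the gap between marginal cost and willingness to pay runs from 0 up to 41.
DWL = ½ × 41 × 42 = 861.

Deadweight loss = £861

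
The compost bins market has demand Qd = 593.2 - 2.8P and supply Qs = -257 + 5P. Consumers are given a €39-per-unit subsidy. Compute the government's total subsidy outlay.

Pre-subsidy: 593.2 - 2.8P = -257 + 5P gives P* = 109, Q* = 288.
With the rebate, buyers effectively pay Pb = Ps − 39, where Ps is the price sellers receive.
Demand in terms of Ps becomes Qd = 593.2 − 2.8(Ps − 39) = 702.4 - 2.8Ps. Setting this equal to supply: 702.4 - 2.8Ps = -257 + 5Ps, so Ps = 123.
Buyers pay Pb = 123 − 39 = 84; Q' = -257 + 5·123 = 358.
Government outlay = subsidy × quantity = 39 × 358 = 13962.

Government cost = €13962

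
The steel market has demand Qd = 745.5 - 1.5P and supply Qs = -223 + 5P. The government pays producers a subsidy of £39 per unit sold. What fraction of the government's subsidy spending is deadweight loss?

Pre-subsidy: 745.5 - 1.5P = -223 + 5P gives P* = 149, Q* = 522.
With the subsidy, sellers receive Ps = Pb + 39 for each unit, where Pb is the price buyers pay.
Supply in terms of Pb becomes Qs = -223 + 5(Pb + 39) = -28 + 5Pb. Setting this equal to demand: 745.5 - 1.5Pb = -28 + 5Pb, so Pb = 119.
Sellers receive Ps = 119 + 39 = 158; Q' = 745.5 − 1.5·119 = 567.
ΔCS = ½(522 + 567)(149 − 119) = 16335; ΔPS = ½(522 + 567)(158 − 149) = 4900.5.
Government spending = 39 × 567 = 22113.
DWL = ½ × 39 × (567 − 522) = 877.5; fraction = 877.5 / 22113 = 5/126.

DWL / government spending = 5/126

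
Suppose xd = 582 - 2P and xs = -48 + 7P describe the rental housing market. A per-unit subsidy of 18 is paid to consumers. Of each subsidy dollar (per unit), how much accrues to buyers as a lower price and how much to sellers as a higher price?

Pre-subsidy: 582 - 2P = -48 + 7P gives P* = 70, x* = 442.
With the rebate, buyers effectively pay Pb = Ps − 18, where Ps is the price sellers receive.
Demand in terms of Ps becomes xd = 582 − 2(Ps − 18) = 618 - 2Ps. Setting this equal to supply: 618 - 2Ps = -48 + 7Ps, so Ps = 74.
Buyers pay Pb = 74 − 18 = 56; x' = -48 + 7·74 = 470.
Buyers' price falls by P* − Pb = 70 − 56 = 14; sellers' price rises by Ps − P* = 74 − 70 = 4.

Buyers gain 14 per unit; sellers gain 4 per unit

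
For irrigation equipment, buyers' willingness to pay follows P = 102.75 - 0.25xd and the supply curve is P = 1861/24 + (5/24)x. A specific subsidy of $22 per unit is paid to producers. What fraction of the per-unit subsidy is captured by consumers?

Pre-subsidy: 102.75 - 0.25x = 1861/24 + (5/24)x gives x* = 55 and P* = 89.
With the subsidy, sellers receive Ps = Pb + 22 for each unit, where Pb is the price buyers pay.
On the curves, Pb = 102.75 - 0.25x and Ps = 1861/24 + (5/24)x; the wedge Ps − Pb = 22 gives 1861/24 + (5/24)x − (102.75 - 0.25x) = 22, so x' = 103.
Then Pb = 102.75 − 0.25·103 = 77 and Ps = 1861/24 + (5/24)·103 = 99.
Buyers' price falls by P* − Pb = 89 − 77 = 12; sellers' price rises by Ps − P* = 99 − 89 = 10.
So consumers capture 12/22 = 6/11 of each unit of subsidy.

Consumer share = 6/11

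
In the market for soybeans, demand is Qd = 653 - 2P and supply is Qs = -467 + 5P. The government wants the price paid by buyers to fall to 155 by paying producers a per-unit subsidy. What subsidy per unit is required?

At a buyer price of 155, quantity demanded is 653 − 2·155 = 343.
Sellers supply 343 only when they receive Ps with -467 + 5·Ps = 343, i.e. Ps = 162.
s = Ps − Pb = 162 − 155 = 7.

Required subsidy s = 7 per unit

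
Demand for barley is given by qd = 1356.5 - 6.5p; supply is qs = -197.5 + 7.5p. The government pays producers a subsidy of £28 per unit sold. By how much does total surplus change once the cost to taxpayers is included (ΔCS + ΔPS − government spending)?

Net change in total surplus = -£1365

Pre-subsidy: 1356.5 - 6.5p = -197.5 + 7.5p gives p* = 111, q* = 635.
With the subsidy, sellers receive ps = pb + 28 for each unit, where pb is the price buyers pay.
Supply in terms of pb becomes qs = -197.5 + 7.5(pb + 28) = 12.5 + 7.5pb. Setting this equal to demand: 1356.5 - 6.5pb = 12.5 + 7.5pb, so pb = 96.
Sellers receive ps = 96 + 28 = 124; q' = 1356.5 − 6.5·96 = 732.5.
ΔCS = ½(635 + 732.5)(111 − 96) = 10256.25; ΔPS = ½(635 + 732.5)(124 − 111) = 8888.75.
Government spending = 28 × 732.5 = 20510.
Net change = 10256.25 + 8888.75 − 20510 = -1365. The loss equals the DWL triangle ½·28·97.5.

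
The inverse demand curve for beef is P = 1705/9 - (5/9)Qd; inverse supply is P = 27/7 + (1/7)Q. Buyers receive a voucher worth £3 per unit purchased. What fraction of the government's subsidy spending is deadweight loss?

DWL / government spending = 189/23762

Pre-subsidy: 1705/9 - (5/9)Q = 27/7 + (1/7)Q gives Q* = 2923/11 and P* = 460/11.
With the rebate, buyers effectively pay Pb = Ps − 3, where Ps is the price sellers receive.
On the curves, Pb = 1705/9 - (5/9)Q and Ps = 27/7 + (1/7)Q; the wedge Ps − Pb = 3 gives 27/7 + (1/7)Q − (1705/9 - (5/9)Q) = 3, so Q' = 11881/44.
Then Pb = 1705/9 − (5/9)·(11881/44) = 1735/44 and Ps = 27/7 + (1/7)·(11881/44) = 1867/44.
ΔCS = ½(2923/11 + 11881/44)(460/11 − 1735/44) = 225015/352; ΔPS = ½(2923/11 + 11881/44)(1867/44 − 460/11) = 57861/352.
Government spending = 3 × 11881/44 = 35643/44.
DWL = ½ × 3 × (11881/44 − 2923/11) = 567/88; fraction = (567/88) / (35643/44) = 189/23762.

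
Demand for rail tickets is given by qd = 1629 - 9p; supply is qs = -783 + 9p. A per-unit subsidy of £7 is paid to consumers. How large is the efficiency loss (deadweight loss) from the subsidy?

Deadweight loss = £110.25

Pre-subsidy: 1629 - 9p = -783 + 9p gives p* = 134, q* = 423.
With the rebate, buyers effectively pay pb = ps − 7, where ps is the price sellers receive.
Demand in terms of ps becomes qd = 1629 − 9(ps − 7) = 1692 - 9ps. Setting this equal to supply: 1692 - 9ps = -783 + 9ps, so ps = 137.5.
Buyers pay pb = 137.5 − 7 = 130.5; q' = -783 + 9·137.5 = 454.5.
The subsidy expands output by 454.5 − 423 = 31.5 past the efficient level; on those units the gap between marginal cost and willingness to pay runs from 0 up to 7.
DWL = ½ × 7 × 31.5 = 110.25.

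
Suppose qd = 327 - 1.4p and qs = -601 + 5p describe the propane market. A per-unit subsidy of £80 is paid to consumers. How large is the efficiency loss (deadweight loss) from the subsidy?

Pre-subsidy: 327 - 1.4p = -601 + 5p gives p* = 145, q* = 124.
With the rebate, buyers effectively pay pb = ps − 80, where ps is the price sellers receive.
Demand in terms of ps becomes qd = 327 − 1.4(ps − 80) = 439 - 1.4ps. Setting this equal to supply: 439 - 1.4ps = -601 + 5ps, so ps = 162.5.
Buyers pay pb = 162.5 − 80 = 82.5; q' = -601 + 5·162.5 = 211.5.
The subsidy expands output by 211.5 − 124 = 87.5 past the efficient level; on those units the gap between marginal cost and willingness to pay runs from 0 up to 80.
DWL = ½ × 80 × 87.5 = 3500.

Deadweight loss = £3500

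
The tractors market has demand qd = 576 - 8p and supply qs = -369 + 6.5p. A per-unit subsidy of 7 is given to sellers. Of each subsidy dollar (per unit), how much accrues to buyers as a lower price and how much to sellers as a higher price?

Pre-subsidy: 576 - 8p = -369 + 6.5p gives p* = 1890/29, q* = 1584/29.
With the subsidy, sellers receive ps = pb + 7 for each unit, where pb is the price buyers pay.
Supply in terms of pb becomes qs = -369 + 6.5(pb + 7) = -323.5 + 6.5pb. Setting this equal to demand: 576 - 8pb = -323.5 + 6.5pb, so pb = 1799/29.
Sellers receive ps = 1799/29 + 7 = 2002/29; q' = 576 − 8·(1799/29) = 2312/29.
Buyers' price falls by p* − pb = 1890/29 − 1799/29 = 91/29; sellers' price rises by ps − p* = 2002/29 − 1890/29 = 112/29.

Buyers gain 91/29 per unit; sellers gain 112/29 per unit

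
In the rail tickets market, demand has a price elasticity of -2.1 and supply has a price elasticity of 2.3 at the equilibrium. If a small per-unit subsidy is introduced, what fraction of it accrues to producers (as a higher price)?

Producer share = 21/44

For a small subsidy around the equilibrium, the benefit split depends on the relative slopes, which at a point are proportional to the elasticities.
Buyer share = εs/(εs + |εd|) = 2.3/(2.3 + 2.1) = 23/44; seller share = |εd|/(εs + |εd|) = 21/44.
So producers capture 21/44 of the subsidy.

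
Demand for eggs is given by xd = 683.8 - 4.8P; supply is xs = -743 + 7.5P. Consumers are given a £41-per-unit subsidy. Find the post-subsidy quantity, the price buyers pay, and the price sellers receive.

x' = 247; buyers pay £91; sellers receive £132

Pre-subsidy: 683.8 - 4.8P = -743 + 7.5P gives P* = 116, x* = 127.
With the rebate, buyers effectively pay Pb = Ps − 41, where Ps is the price sellers receive.
Demand in terms of Ps becomes xd = 683.8 − 4.8(Ps − 41) = 880.6 - 4.8Ps. Setting this equal to supply: 880.6 - 4.8Ps = -743 + 7.5Ps, so Ps = 132.
Buyers pay Pb = 132 − 41 = 91; x' = -743 + 7.5·132 = 247.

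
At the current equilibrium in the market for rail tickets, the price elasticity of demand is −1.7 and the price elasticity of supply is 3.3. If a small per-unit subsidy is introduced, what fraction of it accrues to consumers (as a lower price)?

Consumer share = 0.66

For a small subsidy around the equilibrium, the benefit split depends on the relative slopes, which at a point are proportional to the elasticities.
Buyer share = εs/(εs + |εd|) = 3.3/(3.3 + 1.7) = 0.66; seller share = |εd|/(εs + |εd|) = 0.34.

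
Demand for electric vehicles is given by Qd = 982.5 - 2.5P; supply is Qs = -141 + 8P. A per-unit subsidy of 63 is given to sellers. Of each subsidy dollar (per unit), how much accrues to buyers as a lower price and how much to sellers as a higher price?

Pre-subsidy: 982.5 - 2.5P = -141 + 8P gives P* = 107, Q* = 715.
With the subsidy, sellers receive Ps = Pb + 63 for each unit, where Pb is the price buyers pay.
Supply in terms of Pb becomes Qs = -141 + 8(Pb + 63) = 363 + 8Pb. Setting this equal to demand: 982.5 - 2.5Pb = 363 + 8Pb, so Pb = 59.
Sellers receive Ps = 59 + 63 = 122; Q' = 982.5 − 2.5·59 = 835.
Buyers' price falls by P* − Pb = 107 − 59 = 48; sellers' price rises by Ps − P* = 122 − 107 = 15.

Buyers gain 48 per unit; sellers gain 15 per unit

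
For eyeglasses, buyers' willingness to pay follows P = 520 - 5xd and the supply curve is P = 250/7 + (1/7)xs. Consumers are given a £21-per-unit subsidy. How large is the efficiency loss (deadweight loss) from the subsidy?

Deadweight loss = £42.875

Pre-subsidy: 520 - 5x = 250/7 + (1/7)x gives x* = 565/6 and P* = 295/6.
With the rebate, buyers effectively pay Pb = Ps − 21, where Ps is the price sellers receive.
On the curves, Pb = 520 - 5x and Ps = 250/7 + (1/7)x; the wedge Ps − Pb = 21 gives 250/7 + (1/7)x − (520 - 5x) = 21, so x' = 98.25.
Then Pb = 520 − 5·98.25 = 28.75 and Ps = 250/7 + (1/7)·98.25 = 49.75.
The subsidy expands output by 98.25 − 565/6 = 49/12 past the efficient level; on those units the gap between marginal cost and willingness to pay runs from 0 up to 21.
DWL = ½ × 21 × 49/12 = 42.875.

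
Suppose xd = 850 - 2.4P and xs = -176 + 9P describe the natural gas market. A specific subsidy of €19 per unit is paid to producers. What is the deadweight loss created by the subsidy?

Deadweight loss = €342

Pre-subsidy: 850 - 2.4P = -176 + 9P gives P* = 90, x* = 634.
With the subsidy, sellers receive Ps = Pb + 19 for each unit, where Pb is the price buyers pay.
Supply in terms of Pb becomes xs = -176 + 9(Pb + 19) = -5 + 9Pb. Setting this equal to demand: 850 - 2.4Pb = -5 + 9Pb, so Pb = 75.
Sellers receive Ps = 75 + 19 = 94; x' = 850 − 2.4·75 = 670.
The subsidy expands output by 670 − 634 = 36 past the efficient level; on those units the gap between marginal cost and willingness to pay runs from 0 up to 19.
DWL = ½ × 19 × 36 = 342.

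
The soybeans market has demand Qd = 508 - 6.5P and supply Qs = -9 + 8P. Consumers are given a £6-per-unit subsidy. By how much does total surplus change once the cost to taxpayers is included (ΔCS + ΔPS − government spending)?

Net change in total surplus = -1872/29

Pre-subsidy: 508 - 6.5P = -9 + 8P gives P* = 1034/29, Q* = 8011/29.
With the rebate, buyers effectively pay Pb = Ps − 6, where Ps is the price sellers receive.
Demand in terms of Ps becomes Qd = 508 − 6.5(Ps − 6) = 547 - 6.5Ps. Setting this equal to supply: 547 - 6.5Ps = -9 + 8Ps, so Ps = 1112/29.
Buyers pay Pb = 1112/29 − 6 = 938/29; Q' = -9 + 8·(1112/29) = 8635/29.
ΔCS = ½(8011/29 + 8635/29)(1034/29 − 938/29) = 27552/29; ΔPS = ½(8011/29 + 8635/29)(1112/29 − 1034/29) = 22386/29.
Government spending = 6 × 8635/29 = 51810/29.
Net change = 27552/29 + 22386/29 − 51810/29 = -1872/29. The loss equals the DWL triangle ½·6·624/29.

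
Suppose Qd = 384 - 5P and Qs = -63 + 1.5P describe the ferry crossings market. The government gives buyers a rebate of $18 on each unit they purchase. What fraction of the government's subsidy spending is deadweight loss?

Pre-subsidy: 384 - 5P = -63 + 1.5P gives P* = 894/13, Q* = 522/13.
With the rebate, buyers effectively pay Pb = Ps − 18, where Ps is the price sellers receive.
Demand in terms of Ps becomes Qd = 384 − 5(Ps − 18) = 474 - 5Ps. Setting this equal to supply: 474 - 5Ps = -63 + 1.5Ps, so Ps = 1074/13.
Buyers pay Pb = 1074/13 − 18 = 840/13; Q' = -63 + 1.5·(1074/13) = 792/13.
ΔCS = ½(522/13 + 792/13)(894/13 − 840/13) = 35478/169; ΔPS = ½(522/13 + 792/13)(1074/13 − 894/13) = 118260/169.
Government spending = 18 × 792/13 = 14256/13.
DWL = ½ × 18 × (792/13 − 522/13) = 2430/13; fraction = (2430/13) / (14256/13) = 15/88.

DWL / government spending = 15/88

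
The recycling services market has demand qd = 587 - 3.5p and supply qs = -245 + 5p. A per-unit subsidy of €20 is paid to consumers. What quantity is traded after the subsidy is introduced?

q' = 4855/17

Pre-subsidy: 587 - 3.5p = -245 + 5p gives p* = 1664/17, q* = 4155/17.
With the rebate, buyers effectively pay pb = ps − 20, where ps is the price sellers receive.
Demand in terms of ps becomes qd = 587 − 3.5(ps − 20) = 657 - 3.5ps. Setting this equal to supply: 657 - 3.5ps = -245 + 5ps, so ps = 1804/17.
Buyers pay pb = 1804/17 − 20 = 1464/17; q' = -245 + 5·(1804/17) = 4855/17.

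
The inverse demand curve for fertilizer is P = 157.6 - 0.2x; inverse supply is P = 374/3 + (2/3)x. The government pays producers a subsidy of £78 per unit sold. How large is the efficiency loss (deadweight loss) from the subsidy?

Pre-subsidy: 157.6 - 0.2x = 374/3 + (2/3)x gives x* = 38 and P* = 150.
With the subsidy, sellers receive Ps = Pb + 78 for each unit, where Pb is the price buyers pay.
On the curves, Pb = 157.6 - 0.2x and Ps = 374/3 + (2/3)x; the wedge Ps − Pb = 78 gives 374/3 + (2/3)x − (157.6 - 0.2x) = 78, so x' = 128.
Then Pb = 157.6 − 0.2·128 = 132 and Ps = 374/3 + (2/3)·128 = 210.
The subsidy expands output by 128 − 38 = 90 past the efficient level; on those units the gap between marginal cost and willingness to pay runs from 0 up to 78.
DWL = ½ × 78 × 90 = 3510.

Deadweight loss = £3510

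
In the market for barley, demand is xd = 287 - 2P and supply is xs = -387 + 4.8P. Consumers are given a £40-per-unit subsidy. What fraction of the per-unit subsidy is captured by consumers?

Consumer share = 12/17

Pre-subsidy: 287 - 2P = -387 + 4.8P gives P* = 1685/17, x* = 1509/17.
With the rebate, buyers effectively pay Pb = Ps − 40, where Ps is the price sellers receive.
Demand in terms of Ps becomes xd = 287 − 2(Ps − 40) = 367 - 2Ps. Setting this equal to supply: 367 - 2Ps = -387 + 4.8Ps, so Ps = 1885/17.
Buyers pay Pb = 1885/17 − 40 = 1205/17; x' = -387 + 4.8·(1885/17) = 2469/17.
Buyers' price falls by P* − Pb = 1685/17 − 1205/17 = 480/17; sellers' price rises by Ps − P* = 1885/17 − 1685/17 = 200/17.
So consumers capture (480/17)/40 = 12/17 of each unit of subsidy.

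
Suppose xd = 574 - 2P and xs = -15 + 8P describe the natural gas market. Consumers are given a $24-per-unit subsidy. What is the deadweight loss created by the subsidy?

Pre-subsidy: 574 - 2P = -15 + 8P gives P* = 58.9, x* = 456.2.
With the rebate, buyers effectively pay Pb = Ps − 24, where Ps is the price sellers receive.
Demand in terms of Ps becomes xd = 574 − 2(Ps − 24) = 622 - 2Ps. Setting this equal to supply: 622 - 2Ps = -15 + 8Ps, so Ps = 63.7.
Buyers pay Pb = 63.7 − 24 = 39.7; x' = -15 + 8·63.7 = 494.6.
The subsidy expands output by 494.6 − 456.2 = 38.4 past the efficient level; on those units the gap between marginal cost and willingness to pay runs from 0 up to 24.
DWL = ½ × 24 × 38.4 = 460.8.

Deadweight loss = $460.8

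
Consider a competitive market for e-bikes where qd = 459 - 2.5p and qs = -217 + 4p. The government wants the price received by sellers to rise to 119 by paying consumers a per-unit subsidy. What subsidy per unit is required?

Required subsidy s = 39 per unit

At a seller price of 119, quantity supplied is -217 + 4·119 = 259.
Buyers absorb 259 only when they pay pb with 459 − 2.5·pb = 259, i.e. pb = 80.
s = ps − pb = 119 − 80 = 39.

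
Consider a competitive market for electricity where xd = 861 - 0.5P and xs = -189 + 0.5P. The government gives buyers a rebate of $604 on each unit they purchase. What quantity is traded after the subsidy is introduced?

x' = 487

Pre-subsidy: 861 - 0.5P = -189 + 0.5P gives P* = 1050, x* = 336.
With the rebate, buyers effectively pay Pb = Ps − 604, where Ps is the price sellers receive.
Demand in terms of Ps becomes xd = 861 − 0.5(Ps − 604) = 1163 - 0.5Ps. Setting this equal to supply: 1163 - 0.5Ps = -189 + 0.5Ps, so Ps = 1352.
Buyers pay Pb = 1352 − 604 = 748; x' = -189 + 0.5·1352 = 487.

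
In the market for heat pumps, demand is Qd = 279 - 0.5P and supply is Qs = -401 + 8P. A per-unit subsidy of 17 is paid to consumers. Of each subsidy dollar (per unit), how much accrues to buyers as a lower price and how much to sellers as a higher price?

Buyers gain 16 per unit; sellers gain 1 per unit

Pre-subsidy: 279 - 0.5P = -401 + 8P gives P* = 80, Q* = 239.
With the rebate, buyers effectively pay Pb = Ps − 17, where Ps is the price sellers receive.
Demand in terms of Ps becomes Qd = 279 − 0.5(Ps − 17) = 287.5 - 0.5Ps. Setting this equal to supply: 287.5 - 0.5Ps = -401 + 8Ps, so Ps = 81.
Buyers pay Pb = 81 − 17 = 64; Q' = -401 + 8·81 = 247.
Buyers' price falls by P* − Pb = 80 − 64 = 16; sellers' price rises by Ps − P* = 81 − 80 = 1.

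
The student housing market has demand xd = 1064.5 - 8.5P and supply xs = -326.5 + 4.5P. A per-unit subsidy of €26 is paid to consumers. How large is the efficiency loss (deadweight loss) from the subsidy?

Deadweight loss = €994.5

Pre-subsidy: 1064.5 - 8.5P = -326.5 + 4.5P gives P* = 107, x* = 155.
With the rebate, buyers effectively pay Pb = Ps − 26, where Ps is the price sellers receive.
Demand in terms of Ps becomes xd = 1064.5 − 8.5(Ps − 26) = 1285.5 - 8.5Ps. Setting this equal to supply: 1285.5 - 8.5Ps = -326.5 + 4.5Ps, so Ps = 124.
Buyers pay Pb = 124 − 26 = 98; x' = -326.5 + 4.5·124 = 231.5.
The subsidy expands output by 231.5 − 155 = 76.5 past the efficient level; on those units the gap between marginal cost and willingness to pay runs from 0 up to 26.
DWL = ½ × 26 × 76.5 = 994.5.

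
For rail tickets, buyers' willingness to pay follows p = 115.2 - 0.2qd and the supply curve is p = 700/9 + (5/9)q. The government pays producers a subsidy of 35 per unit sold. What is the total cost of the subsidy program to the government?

Government cost = 114065/34

Pre-subsidy: 115.2 - 0.2q = 700/9 + (5/9)q gives q* = 842/17 and p* = 1790/17.
With the subsidy, sellers receive ps = pb + 35 for each unit, where pb is the price buyers pay.
On the curves, pb = 115.2 - 0.2q and ps = 700/9 + (5/9)q; the wedge ps − pb = 35 gives 700/9 + (5/9)q − (115.2 - 0.2q) = 35, so q' = 3259/34.
Then pb = 115.2 − 0.2·(3259/34) = 3265/34 and ps = 700/9 + (5/9)·(3259/34) = 4455/34.
Government outlay = subsidy × quantity = 35 × 3259/34 = 114065/34.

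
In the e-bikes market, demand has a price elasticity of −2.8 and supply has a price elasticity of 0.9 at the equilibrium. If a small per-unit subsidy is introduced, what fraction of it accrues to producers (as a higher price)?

For a small subsidy around the equilibrium, the benefit split depends on the relative slopes, which at a point are proportional to the elasticities.
Buyer share = εs/(εs + |εd|) = 0.9/(0.9 + 2.8) = 9/37; seller share = |εd|/(εs + |εd|) = 28/37.
So producers capture 28/37 of the subsidy.

Producer share = 28/37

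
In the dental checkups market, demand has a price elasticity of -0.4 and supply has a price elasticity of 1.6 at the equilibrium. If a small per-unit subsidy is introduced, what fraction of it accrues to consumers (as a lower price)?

Consumer share = 0.8

For a small subsidy around the equilibrium, the benefit split depends on the relative slopes, which at a point are proportional to the elasticities.
Buyer share = εs/(εs + |εd|) = 1.6/(1.6 + 0.4) = 0.8; seller share = |εd|/(εs + |εd|) = 0.2.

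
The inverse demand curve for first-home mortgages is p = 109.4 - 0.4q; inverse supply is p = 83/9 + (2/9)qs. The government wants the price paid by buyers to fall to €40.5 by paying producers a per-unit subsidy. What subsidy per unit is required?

At a buyer price of 40.5, quantity demanded is 273.5 − 2.5·40.5 = 172.25.
Sellers supply 172.25 only when they receive ps = 83/9 + (2/9)·172.25 = 47.5.
s = ps − pb = 47.5 − 40.5 = 7.

Required subsidy s = €7 per unit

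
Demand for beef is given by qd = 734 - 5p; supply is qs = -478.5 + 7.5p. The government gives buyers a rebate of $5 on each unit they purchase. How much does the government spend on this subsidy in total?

Pre-subsidy: 734 - 5p = -478.5 + 7.5p gives p* = 97, q* = 249.
With the rebate, buyers effectively pay pb = ps − 5, where ps is the price sellers receive.
Demand in terms of ps becomes qd = 734 − 5(ps − 5) = 759 - 5ps. Setting this equal to supply: 759 - 5ps = -478.5 + 7.5ps, so ps = 99.
Buyers pay pb = 99 − 5 = 94; q' = -478.5 + 7.5·99 = 264.
Government outlay = subsidy × quantity = 5 × 264 = 1320.

Government cost = $1320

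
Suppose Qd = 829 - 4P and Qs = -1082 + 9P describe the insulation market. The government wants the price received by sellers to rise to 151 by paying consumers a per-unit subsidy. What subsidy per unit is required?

Required subsidy s = 13 per unit

At a seller price of 151, quantity supplied is -1082 + 9·151 = 277.
Buyers absorb 277 only when they pay Pb with 829 − 4·Pb = 277, i.e. Pb = 138.
s = Ps − Pb = 151 − 138 = 13.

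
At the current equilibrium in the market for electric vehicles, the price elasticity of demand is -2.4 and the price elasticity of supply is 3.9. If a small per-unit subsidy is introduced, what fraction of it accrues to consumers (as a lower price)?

Consumer share = 13/21

For a small subsidy around the equilibrium, the benefit split depends on the relative slopes, which at a point are proportional to the elasticities.
Buyer share = εs/(εs + |εd|) = 3.9/(3.9 + 2.4) = 13/21; seller share = |εd|/(εs + |εd|) = 8/21.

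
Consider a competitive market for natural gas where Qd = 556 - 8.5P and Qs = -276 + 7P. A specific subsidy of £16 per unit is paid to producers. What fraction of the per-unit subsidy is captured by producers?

Producer share = 17/31

Pre-subsidy: 556 - 8.5P = -276 + 7P gives P* = 1664/31, Q* = 3092/31.
With the subsidy, sellers receive Ps = Pb + 16 for each unit, where Pb is the price buyers pay.
Supply in terms of Pb becomes Qs = -276 + 7(Pb + 16) = -164 + 7Pb. Setting this equal to demand: 556 - 8.5Pb = -164 + 7Pb, so Pb = 1440/31.
Sellers receive Ps = 1440/31 + 16 = 1936/31; Q' = 556 − 8.5·(1440/31) = 4996/31.
Buyers' price falls by P* − Pb = 1664/31 − 1440/31 = 224/31; sellers' price rises by Ps − P* = 1936/31 − 1664/31 = 272/31.
So producers capture (272/31)/16 = 17/31 of each unit of subsidy.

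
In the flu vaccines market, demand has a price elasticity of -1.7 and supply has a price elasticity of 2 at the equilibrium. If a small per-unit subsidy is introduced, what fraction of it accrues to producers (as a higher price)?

Producer share = 17/37

For a small subsidy around the equilibrium, the benefit split depends on the relative slopes, which at a point are proportional to the elasticities.
Buyer share = εs/(εs + |εd|) = 2/(2 + 1.7) = 20/37; seller share = |εd|/(εs + |εd|) = 17/37.
So producers capture 17/37 of the subsidy.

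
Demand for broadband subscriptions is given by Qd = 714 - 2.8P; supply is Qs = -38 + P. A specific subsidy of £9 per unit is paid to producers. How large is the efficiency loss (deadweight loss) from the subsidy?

Deadweight loss = 567/19

Pre-subsidy: 714 - 2.8P = -38 + P gives P* = 3760/19, Q* = 3038/19.
With the subsidy, sellers receive Ps = Pb + 9 for each unit, where Pb is the price buyers pay.
Supply in terms of Pb becomes Qs = -38 + 1(Pb + 9) = -29 + Pb. Setting this equal to demand: 714 - 2.8Pb = -29 + Pb, so Pb = 3715/19.
Sellers receive Ps = 3715/19 + 9 = 3886/19; Q' = 714 − 2.8·(3715/19) = 3164/19.
The subsidy expands output by 3164/19 − 3038/19 = 126/19 past the efficient level; on those units the gap between marginal cost and willingness to pay runs from 0 up to 9.
DWL = ½ × 9 × 126/19 = 567/19.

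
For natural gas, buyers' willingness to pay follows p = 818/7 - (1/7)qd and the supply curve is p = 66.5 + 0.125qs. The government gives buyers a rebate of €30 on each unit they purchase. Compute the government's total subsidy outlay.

Pre-subsidy: 818/7 - (1/7)q = 66.5 + 0.125q gives q* = 188 and p* = 90.
With the rebate, buyers effectively pay pb = ps − 30, where ps is the price sellers receive.
On the curves, pb = 818/7 - (1/7)q and ps = 66.5 + 0.125q; the wedge ps − pb = 30 gives 66.5 + 0.125q − (818/7 - (1/7)q) = 30, so q' = 300.
Then pb = 818/7 − (1/7)·300 = 74 and ps = 66.5 + 0.125·300 = 104.
Government outlay = subsidy × quantity = 30 × 300 = 9000.

Government cost = €9000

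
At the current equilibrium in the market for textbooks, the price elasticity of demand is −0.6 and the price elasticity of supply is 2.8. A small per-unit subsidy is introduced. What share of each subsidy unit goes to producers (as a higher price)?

Producer share = 3/17

For a small subsidy around the equilibrium, the benefit split depends on the relative slopes, which at a point are proportional to the elasticities.
Buyer share = εs/(εs + |εd|) = 2.8/(2.8 + 0.6) = 14/17; seller share = |εd|/(εs + |εd|) = 3/17.
So producers capture 3/17 of the subsidy.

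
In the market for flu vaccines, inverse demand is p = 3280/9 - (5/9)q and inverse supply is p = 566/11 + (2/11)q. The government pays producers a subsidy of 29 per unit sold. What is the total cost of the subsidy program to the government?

Government cost = 981853/73

Pre-subsidy: 3280/9 - (5/9)q = 566/11 + (2/11)q gives q* = 30986/73 and p* = 9390/73.
With the subsidy, sellers receive ps = pb + 29 for each unit, where pb is the price buyers pay.
On the curves, pb = 3280/9 - (5/9)q and ps = 566/11 + (2/11)q; the wedge ps − pb = 29 gives 566/11 + (2/11)q − (3280/9 - (5/9)q) = 29, so q' = 33857/73.
Then pb = 3280/9 − (5/9)·(33857/73) = 7795/73 and ps = 566/11 + (2/11)·(33857/73) = 9912/73.
Government outlay = subsidy × quantity = 29 × 33857/73 = 981853/73.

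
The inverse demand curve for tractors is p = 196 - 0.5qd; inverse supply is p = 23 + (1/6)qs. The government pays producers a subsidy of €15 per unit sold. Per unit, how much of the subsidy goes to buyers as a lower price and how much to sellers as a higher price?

Buyers gain €11.25 per unit; sellers gain €3.75 per unit

Pre-subsidy: 196 - 0.5q = 23 + (1/6)q gives q* = 259.5 and p* = 66.25.
With the subsidy, sellers receive ps = pb + 15 for each unit, where pb is the price buyers pay.
On the curves, pb = 196 - 0.5q and ps = 23 + (1/6)q; the wedge ps − pb = 15 gives 23 + (1/6)q − (196 - 0.5q) = 15, so q' = 282.
Then pb = 196 − 0.5·282 = 55 and ps = 23 + (1/6)·282 = 70.
Buyers' price falls by p* − pb = 66.25 − 55 = 11.25; sellers' price rises by ps − p* = 70 − 66.25 = 3.75.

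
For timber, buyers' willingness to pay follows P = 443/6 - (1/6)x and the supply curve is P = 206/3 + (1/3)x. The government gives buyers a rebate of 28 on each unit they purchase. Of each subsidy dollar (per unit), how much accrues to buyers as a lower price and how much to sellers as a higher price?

Buyers gain 28/3 per unit; sellers gain 56/3 per unit

Pre-subsidy: 443/6 - (1/6)x = 206/3 + (1/3)x gives x* = 31/3 and P* = 649/9.
With the rebate, buyers effectively pay Pb = Ps − 28, where Ps is the price sellers receive.
On the curves, Pb = 443/6 - (1/6)x and Ps = 206/3 + (1/3)x; the wedge Ps − Pb = 28 gives 206/3 + (1/3)x − (443/6 - (1/6)x) = 28, so x' = 199/3.
Then Pb = 443/6 − (1/6)·(199/3) = 565/9 and Ps = 206/3 + (1/3)·(199/3) = 817/9.
Buyers' price falls by P* − Pb = 649/9 − 565/9 = 28/3; sellers' price rises by Ps − P* = 817/9 − 649/9 = 56/3.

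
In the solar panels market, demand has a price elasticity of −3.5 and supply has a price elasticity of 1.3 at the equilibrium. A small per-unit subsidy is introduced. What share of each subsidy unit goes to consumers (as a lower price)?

For a small subsidy around the equilibrium, the benefit split depends on the relative slopes, which at a point are proportional to the elasticities.
Buyer share = εs/(εs + |εd|) = 1.3/(1.3 + 3.5) = 13/48; seller share = |εd|/(εs + |εd|) = 35/48.

Consumer share = 13/48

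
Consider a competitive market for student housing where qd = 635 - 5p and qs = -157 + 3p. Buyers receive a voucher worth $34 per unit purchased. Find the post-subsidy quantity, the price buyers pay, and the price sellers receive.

Pre-subsidy: 635 - 5p = -157 + 3p gives p* = 99, q* = 140.
With the rebate, buyers effectively pay pb = ps − 34, where ps is the price sellers receive.
Demand in terms of ps becomes qd = 635 − 5(ps − 34) = 805 - 5ps. Setting this equal to supply: 805 - 5ps = -157 + 3ps, so ps = 120.25.
Buyers pay pb = 120.25 − 34 = 86.25; q' = -157 + 3·120.25 = 203.75.

q' = 203.75; buyers pay $86.25; sellers receive $120.25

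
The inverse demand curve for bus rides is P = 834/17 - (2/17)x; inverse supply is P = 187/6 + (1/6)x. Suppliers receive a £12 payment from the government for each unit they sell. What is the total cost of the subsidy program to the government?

Government cost = 36588/29

Pre-subsidy: 834/17 - (2/17)x = 187/6 + (1/6)x gives x* = 1825/29 and P* = 1208/29.
With the subsidy, sellers receive Ps = Pb + 12 for each unit, where Pb is the price buyers pay.
On the curves, Pb = 834/17 - (2/17)x and Ps = 187/6 + (1/6)x; the wedge Ps − Pb = 12 gives 187/6 + (1/6)x − (834/17 - (2/17)x) = 12, so x' = 3049/29.
Then Pb = 834/17 − (2/17)·(3049/29) = 1064/29 and Ps = 187/6 + (1/6)·(3049/29) = 1412/29.
Government outlay = subsidy × quantity = 12 × 3049/29 = 36588/29.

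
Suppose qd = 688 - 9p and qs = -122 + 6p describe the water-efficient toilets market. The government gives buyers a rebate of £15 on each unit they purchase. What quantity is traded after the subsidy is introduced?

Pre-subsidy: 688 - 9p = -122 + 6p gives p* = 54, q* = 202.
With the rebate, buyers effectively pay pb = ps − 15, where ps is the price sellers receive.
Demand in terms of ps becomes qd = 688 − 9(ps − 15) = 823 - 9ps. Setting this equal to supply: 823 - 9ps = -122 + 6ps, so ps = 63.
Buyers pay pb = 63 − 15 = 48; q' = -122 + 6·63 = 256.

q' = 256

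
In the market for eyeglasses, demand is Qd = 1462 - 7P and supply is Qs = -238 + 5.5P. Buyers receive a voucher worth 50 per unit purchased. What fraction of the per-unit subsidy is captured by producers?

Producer share = 0.56

Pre-subsidy: 1462 - 7P = -238 + 5.5P gives P* = 136, Q* = 510.
With the rebate, buyers effectively pay Pb = Ps − 50, where Ps is the price sellers receive.
Demand in terms of Ps becomes Qd = 1462 − 7(Ps − 50) = 1812 - 7Ps. Setting this equal to supply: 1812 - 7Ps = -238 + 5.5Ps, so Ps = 164.
Buyers pay Pb = 164 − 50 = 114; Q' = -238 + 5.5·164 = 664.
Buyers' price falls by P* − Pb = 136 − 114 = 22; sellers' price rises by Ps − P* = 164 − 136 = 28.
So producers capture 28/50 = 0.56 of each unit of subsidy.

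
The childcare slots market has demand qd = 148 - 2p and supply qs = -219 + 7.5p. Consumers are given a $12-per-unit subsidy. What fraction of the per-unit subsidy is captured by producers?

Producer share = 4/19

Pre-subsidy: 148 - 2p = -219 + 7.5p gives p* = 734/19, q* = 1344/19.
With the rebate, buyers effectively pay pb = ps − 12, where ps is the price sellers receive.
Demand in terms of ps becomes qd = 148 − 2(ps − 12) = 172 - 2ps. Setting this equal to supply: 172 - 2ps = -219 + 7.5ps, so ps = 782/19.
Buyers pay pb = 782/19 − 12 = 554/19; q' = -219 + 7.5·(782/19) = 1704/19.
Buyers' price falls by p* − pb = 734/19 − 554/19 = 180/19; sellers' price rises by ps − p* = 782/19 − 734/19 = 48/19.
So producers capture (48/19)/12 = 4/19 of each unit of subsidy.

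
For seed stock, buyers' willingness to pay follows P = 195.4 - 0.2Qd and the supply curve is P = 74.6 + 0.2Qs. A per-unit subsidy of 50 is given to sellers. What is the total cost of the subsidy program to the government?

Government cost = 21350

Pre-subsidy: 195.4 - 0.2Q = 74.6 + 0.2Q gives Q* = 302 and P* = 135.
With the subsidy, sellers receive Ps = Pb + 50 for each unit, where Pb is the price buyers pay.
On the curves, Pb = 195.4 - 0.2Q and Ps = 74.6 + 0.2Q; the wedge Ps − Pb = 50 gives 74.6 + 0.2Q − (195.4 - 0.2Q) = 50, so Q' = 427.
Then Pb = 195.4 − 0.2·427 = 110 and Ps = 74.6 + 0.2·427 = 160.
Government outlay = subsidy × quantity = 50 × 427 = 21350.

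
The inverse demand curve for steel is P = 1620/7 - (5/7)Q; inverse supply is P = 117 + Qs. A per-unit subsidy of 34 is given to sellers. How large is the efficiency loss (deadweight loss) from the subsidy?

Deadweight loss = 2023/6

Pre-subsidy: 1620/7 - (5/7)Q = 117 + Q gives Q* = 66.75 and P* = 183.75.
With the subsidy, sellers receive Ps = Pb + 34 for each unit, where Pb is the price buyers pay.
On the curves, Pb = 1620/7 - (5/7)Q and Ps = 117 + Q; the wedge Ps − Pb = 34 gives 117 + Q − (1620/7 - (5/7)Q) = 34, so Q' = 1039/12.
Then Pb = 1620/7 − (5/7)·(1039/12) = 2035/12 and Ps = 117 + 1·(1039/12) = 2443/12.
The subsidy expands output by 1039/12 − 66.75 = 119/6 past the efficient level; on those units the gap between marginal cost and willingness to pay runs from 0 up to 34.
DWL = ½ × 34 × 119/6 = 2023/6.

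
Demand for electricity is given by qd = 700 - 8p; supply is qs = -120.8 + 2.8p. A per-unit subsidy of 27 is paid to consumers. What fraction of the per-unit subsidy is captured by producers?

Producer share = 20/27

Pre-subsidy: 700 - 8p = -120.8 + 2.8p gives p* = 76, q* = 92.
With the rebate, buyers effectively pay pb = ps − 27, where ps is the price sellers receive.
Demand in terms of ps becomes qd = 700 − 8(ps − 27) = 916 - 8ps. Setting this equal to supply: 916 - 8ps = -120.8 + 2.8ps, so ps = 96.
Buyers pay pb = 96 − 27 = 69; q' = -120.8 + 2.8·96 = 148.
Buyers' price falls by p* − pb = 76 − 69 = 7; sellers' price rises by ps − p* = 96 − 76 = 20.
So producers capture 20/27 = 20/27 of each unit of subsidy.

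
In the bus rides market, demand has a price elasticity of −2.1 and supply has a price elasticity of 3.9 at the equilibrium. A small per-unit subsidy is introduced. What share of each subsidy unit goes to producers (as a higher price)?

For a small subsidy around the equilibrium, the benefit split depends on the relative slopes, which at a point are proportional to the elasticities.
Buyer share = εs/(εs + |εd|) = 3.9/(3.9 + 2.1) = 0.65; seller share = |εd|/(εs + |εd|) = 0.35.
So producers capture 0.35 of the subsidy.

Producer share = 0.35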